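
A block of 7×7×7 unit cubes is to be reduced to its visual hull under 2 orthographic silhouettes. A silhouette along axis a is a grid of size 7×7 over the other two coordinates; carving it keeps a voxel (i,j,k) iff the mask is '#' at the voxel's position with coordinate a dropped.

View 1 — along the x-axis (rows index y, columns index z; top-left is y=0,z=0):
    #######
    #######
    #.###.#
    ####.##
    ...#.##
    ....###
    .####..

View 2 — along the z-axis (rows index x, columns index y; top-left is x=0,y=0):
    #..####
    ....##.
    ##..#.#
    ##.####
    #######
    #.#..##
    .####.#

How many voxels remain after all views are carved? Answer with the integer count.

159 voxels

before carving: 343 voxels (7×7×7)
carve view 1 (along x, YZ-mask fill 35/49): 245 voxels remain
carve view 2 (along z, XY-mask fill 33/49): 159 voxels remain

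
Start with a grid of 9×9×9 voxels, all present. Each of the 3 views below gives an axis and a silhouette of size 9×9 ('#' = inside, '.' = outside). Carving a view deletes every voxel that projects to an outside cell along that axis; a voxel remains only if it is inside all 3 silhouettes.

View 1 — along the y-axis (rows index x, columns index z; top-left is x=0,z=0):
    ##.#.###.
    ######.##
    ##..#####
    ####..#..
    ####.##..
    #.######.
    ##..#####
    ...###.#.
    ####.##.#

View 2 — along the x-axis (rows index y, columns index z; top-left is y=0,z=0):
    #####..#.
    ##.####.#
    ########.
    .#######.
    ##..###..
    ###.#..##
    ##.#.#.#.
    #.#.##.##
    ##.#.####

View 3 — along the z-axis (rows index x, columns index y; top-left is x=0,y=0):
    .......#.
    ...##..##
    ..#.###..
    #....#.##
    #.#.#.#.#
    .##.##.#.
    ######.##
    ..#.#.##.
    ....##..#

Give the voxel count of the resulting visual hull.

before carving: 729 voxels (9×9×9)
step 1: project along y, AND mask (57/81) → |grid| = 513
step 2: project along x, AND mask (57/81) → |grid| = 371
step 3: project along z, AND mask (38/81) → |grid| = 174

174 voxels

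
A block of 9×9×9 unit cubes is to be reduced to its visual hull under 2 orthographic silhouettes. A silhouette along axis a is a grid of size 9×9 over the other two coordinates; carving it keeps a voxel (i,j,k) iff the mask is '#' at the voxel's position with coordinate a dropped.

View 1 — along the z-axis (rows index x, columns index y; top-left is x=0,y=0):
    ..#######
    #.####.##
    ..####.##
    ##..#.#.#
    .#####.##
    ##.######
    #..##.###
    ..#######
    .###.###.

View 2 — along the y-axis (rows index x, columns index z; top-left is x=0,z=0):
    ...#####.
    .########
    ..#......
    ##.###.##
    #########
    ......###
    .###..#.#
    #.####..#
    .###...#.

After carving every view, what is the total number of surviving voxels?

|visual hull| = 315

start: 9×9×9 = 729 voxels
V1 z: intersect with XY mask (59 set) -- 531 left
V2 y: intersect with XZ mask (48 set) -- 315 left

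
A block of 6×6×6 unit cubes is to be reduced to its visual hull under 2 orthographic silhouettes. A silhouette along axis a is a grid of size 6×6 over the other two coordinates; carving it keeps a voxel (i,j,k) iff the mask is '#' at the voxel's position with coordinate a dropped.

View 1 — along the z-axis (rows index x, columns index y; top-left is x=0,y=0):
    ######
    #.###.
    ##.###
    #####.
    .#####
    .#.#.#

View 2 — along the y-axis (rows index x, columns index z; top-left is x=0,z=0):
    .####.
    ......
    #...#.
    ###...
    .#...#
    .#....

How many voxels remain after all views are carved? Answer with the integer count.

voxel count = 62

initial block: 6^3 = 216
carve view 1 (along z, XY-mask fill 28/36): 168 voxels remain
carve view 2 (along y, XZ-mask fill 12/36): 62 voxels remain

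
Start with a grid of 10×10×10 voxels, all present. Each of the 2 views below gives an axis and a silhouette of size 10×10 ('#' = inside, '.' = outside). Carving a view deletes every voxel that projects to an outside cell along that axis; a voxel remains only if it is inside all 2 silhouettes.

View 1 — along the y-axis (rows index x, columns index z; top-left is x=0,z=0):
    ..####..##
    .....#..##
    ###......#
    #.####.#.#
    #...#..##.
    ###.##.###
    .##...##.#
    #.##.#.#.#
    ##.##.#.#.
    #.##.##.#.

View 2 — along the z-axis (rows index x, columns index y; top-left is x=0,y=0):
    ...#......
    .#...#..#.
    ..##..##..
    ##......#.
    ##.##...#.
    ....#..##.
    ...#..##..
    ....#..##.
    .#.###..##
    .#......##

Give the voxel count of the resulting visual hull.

full grid |V| = 1000
step 1: project along y, AND mask (55/100) → |grid| = 550
step 2: project along z, AND mask (34/100) → |grid| = 183

voxel count = 183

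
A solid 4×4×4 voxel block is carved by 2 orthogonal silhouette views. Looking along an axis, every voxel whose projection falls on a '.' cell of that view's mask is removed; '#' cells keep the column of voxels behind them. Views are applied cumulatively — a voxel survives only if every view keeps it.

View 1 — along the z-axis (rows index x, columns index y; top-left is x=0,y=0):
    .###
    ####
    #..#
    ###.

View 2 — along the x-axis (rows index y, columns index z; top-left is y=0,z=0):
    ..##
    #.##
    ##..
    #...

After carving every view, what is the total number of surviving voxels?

remaining voxels: 24

full grid |V| = 64
V1 z: intersect with XY mask (12 set) -- 48 left
V2 x: intersect with YZ mask (8 set) -- 24 left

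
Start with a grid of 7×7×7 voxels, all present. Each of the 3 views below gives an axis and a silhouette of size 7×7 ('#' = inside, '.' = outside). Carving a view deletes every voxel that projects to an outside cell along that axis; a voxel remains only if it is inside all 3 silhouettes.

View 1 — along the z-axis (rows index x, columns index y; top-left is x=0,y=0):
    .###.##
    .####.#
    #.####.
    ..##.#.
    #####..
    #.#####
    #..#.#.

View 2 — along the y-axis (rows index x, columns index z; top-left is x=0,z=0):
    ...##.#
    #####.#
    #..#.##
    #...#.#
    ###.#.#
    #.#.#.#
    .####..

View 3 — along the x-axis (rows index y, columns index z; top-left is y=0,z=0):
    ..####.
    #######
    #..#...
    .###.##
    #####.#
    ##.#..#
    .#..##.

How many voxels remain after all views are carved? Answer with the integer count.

voxel count = 82

start: 7×7×7 = 343 voxels
after view 1 [z-axis, 32 of 49 cells solid] → remaining = 224
after view 2 [y-axis, 29 of 49 cells solid] → remaining = 135
after view 3 [x-axis, 31 of 49 cells solid] → remaining = 82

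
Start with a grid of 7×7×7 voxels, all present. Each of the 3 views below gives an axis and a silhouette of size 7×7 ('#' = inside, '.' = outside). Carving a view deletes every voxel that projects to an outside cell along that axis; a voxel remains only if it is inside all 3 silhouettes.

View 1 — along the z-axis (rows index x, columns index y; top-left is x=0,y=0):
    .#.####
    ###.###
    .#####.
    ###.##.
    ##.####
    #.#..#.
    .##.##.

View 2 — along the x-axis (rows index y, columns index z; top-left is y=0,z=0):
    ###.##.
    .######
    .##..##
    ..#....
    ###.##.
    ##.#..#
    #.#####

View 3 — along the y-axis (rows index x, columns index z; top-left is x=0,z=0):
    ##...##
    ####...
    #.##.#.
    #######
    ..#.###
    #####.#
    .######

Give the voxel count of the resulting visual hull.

before carving: 343 voxels (7×7×7)
step 1: project along z, AND mask (34/49) → |grid| = 238
step 2: project along x, AND mask (31/49) → |grid| = 155
step 3: project along y, AND mask (35/49) → |grid| = 108

108 voxels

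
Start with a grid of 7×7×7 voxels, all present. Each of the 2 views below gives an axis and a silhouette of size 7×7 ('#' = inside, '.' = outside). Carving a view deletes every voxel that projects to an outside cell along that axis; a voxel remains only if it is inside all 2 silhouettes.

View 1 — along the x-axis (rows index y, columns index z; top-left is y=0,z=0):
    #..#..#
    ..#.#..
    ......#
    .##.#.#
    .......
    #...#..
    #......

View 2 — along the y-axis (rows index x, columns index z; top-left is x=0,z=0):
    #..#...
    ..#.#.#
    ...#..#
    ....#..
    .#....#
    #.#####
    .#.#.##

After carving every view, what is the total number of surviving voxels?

remaining voxels: 40

before carving: 343 voxels (7×7×7)
carve view 1 (along x, YZ-mask fill 13/49): 91 voxels remain
carve view 2 (along y, XZ-mask fill 20/49): 40 voxels remain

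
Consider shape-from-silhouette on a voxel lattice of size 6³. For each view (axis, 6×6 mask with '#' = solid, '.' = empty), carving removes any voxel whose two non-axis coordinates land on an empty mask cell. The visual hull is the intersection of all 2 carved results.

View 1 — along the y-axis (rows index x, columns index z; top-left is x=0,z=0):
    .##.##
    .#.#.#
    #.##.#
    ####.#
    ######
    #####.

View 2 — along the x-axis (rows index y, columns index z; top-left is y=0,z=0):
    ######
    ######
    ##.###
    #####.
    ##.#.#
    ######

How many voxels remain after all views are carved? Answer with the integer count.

full grid |V| = 216
step 1: project along y, AND mask (27/36) → |grid| = 162
step 2: project along x, AND mask (32/36) → |grid| = 144

voxel count = 144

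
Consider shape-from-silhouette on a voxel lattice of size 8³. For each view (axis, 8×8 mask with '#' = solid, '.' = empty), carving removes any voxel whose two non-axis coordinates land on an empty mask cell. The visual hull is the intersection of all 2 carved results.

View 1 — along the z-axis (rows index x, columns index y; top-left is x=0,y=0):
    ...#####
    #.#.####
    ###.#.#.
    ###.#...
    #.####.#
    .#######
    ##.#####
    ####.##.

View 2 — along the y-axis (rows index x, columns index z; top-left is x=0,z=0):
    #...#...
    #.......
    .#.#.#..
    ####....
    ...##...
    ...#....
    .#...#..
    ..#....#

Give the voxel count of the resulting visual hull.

full grid |V| = 512
  1. axis=2 (XY plane), |mask|=46  ⇒  voxels=368
  2. axis=1 (XZ plane), |mask|=17  ⇒  voxels=92

92 voxels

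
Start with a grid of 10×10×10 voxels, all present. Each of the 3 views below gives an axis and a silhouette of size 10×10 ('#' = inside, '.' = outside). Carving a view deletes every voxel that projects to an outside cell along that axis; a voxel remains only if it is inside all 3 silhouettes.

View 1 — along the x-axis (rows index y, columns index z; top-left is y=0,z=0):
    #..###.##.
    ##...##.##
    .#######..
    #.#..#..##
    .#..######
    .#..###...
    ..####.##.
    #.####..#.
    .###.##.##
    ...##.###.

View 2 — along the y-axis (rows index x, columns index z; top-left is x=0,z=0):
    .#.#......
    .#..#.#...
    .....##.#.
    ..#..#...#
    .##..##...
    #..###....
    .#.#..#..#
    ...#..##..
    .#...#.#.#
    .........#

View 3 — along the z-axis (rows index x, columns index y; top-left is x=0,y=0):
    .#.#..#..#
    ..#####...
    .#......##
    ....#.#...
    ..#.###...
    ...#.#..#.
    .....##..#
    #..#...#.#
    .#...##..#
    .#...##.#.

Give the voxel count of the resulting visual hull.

voxel count = 64

initial block: 10^3 = 1000
  1. axis=0 (YZ plane), |mask|=59  ⇒  voxels=590
  2. axis=1 (XZ plane), |mask|=31  ⇒  voxels=186
  3. axis=2 (XY plane), |mask|=36  ⇒  voxels=64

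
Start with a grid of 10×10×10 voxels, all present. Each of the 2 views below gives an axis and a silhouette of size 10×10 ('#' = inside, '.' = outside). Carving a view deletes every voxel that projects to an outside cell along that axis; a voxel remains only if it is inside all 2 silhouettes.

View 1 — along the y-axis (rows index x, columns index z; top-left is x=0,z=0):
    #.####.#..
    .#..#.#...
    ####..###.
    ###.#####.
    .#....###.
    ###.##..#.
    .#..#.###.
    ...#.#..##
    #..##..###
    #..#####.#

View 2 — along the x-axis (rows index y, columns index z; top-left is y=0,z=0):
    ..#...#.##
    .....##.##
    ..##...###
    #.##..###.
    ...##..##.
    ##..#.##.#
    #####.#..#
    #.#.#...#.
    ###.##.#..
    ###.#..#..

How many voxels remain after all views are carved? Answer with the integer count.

start: 10×10×10 = 1000 voxels
step 1: project along y, AND mask (56/100) → |grid| = 560
step 2: project along x, AND mask (51/100) → |grid| = 289

289 voxels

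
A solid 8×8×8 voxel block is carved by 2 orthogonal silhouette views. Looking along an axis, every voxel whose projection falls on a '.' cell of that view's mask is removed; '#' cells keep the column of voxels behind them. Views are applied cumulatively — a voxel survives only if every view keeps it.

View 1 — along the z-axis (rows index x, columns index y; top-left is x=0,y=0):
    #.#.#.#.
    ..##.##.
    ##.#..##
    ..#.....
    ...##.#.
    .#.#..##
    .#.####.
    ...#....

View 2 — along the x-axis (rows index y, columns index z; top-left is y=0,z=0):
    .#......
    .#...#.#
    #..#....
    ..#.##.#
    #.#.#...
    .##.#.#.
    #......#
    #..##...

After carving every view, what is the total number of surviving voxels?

voxel count = 76

before carving: 512 voxels (8×8×8)
[1] z-view keeps 27 columns → grid now 216
[2] x-view keeps 22 columns → grid now 76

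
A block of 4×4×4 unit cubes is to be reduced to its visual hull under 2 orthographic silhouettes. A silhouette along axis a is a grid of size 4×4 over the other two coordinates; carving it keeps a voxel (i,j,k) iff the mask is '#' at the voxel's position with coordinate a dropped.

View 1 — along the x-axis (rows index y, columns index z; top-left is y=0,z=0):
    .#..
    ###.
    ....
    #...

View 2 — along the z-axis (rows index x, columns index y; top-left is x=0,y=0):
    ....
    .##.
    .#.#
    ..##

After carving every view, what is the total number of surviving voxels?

remaining voxels: 8

start: 4×4×4 = 64 voxels
V1 x: intersect with YZ mask (5 set) -- 20 left
V2 z: intersect with XY mask (6 set) -- 8 left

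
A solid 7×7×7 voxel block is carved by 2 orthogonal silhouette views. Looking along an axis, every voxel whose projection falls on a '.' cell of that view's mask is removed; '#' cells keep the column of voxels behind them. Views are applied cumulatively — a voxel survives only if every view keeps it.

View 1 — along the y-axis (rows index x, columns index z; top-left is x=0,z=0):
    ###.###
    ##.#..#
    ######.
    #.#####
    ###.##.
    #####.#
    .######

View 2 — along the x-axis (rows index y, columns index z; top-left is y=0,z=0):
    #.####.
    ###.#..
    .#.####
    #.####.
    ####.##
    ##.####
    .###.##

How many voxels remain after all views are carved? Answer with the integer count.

|visual hull| = 200

start: 7×7×7 = 343 voxels
  1. axis=1 (XZ plane), |mask|=39  ⇒  voxels=273
  2. axis=0 (YZ plane), |mask|=36  ⇒  voxels=200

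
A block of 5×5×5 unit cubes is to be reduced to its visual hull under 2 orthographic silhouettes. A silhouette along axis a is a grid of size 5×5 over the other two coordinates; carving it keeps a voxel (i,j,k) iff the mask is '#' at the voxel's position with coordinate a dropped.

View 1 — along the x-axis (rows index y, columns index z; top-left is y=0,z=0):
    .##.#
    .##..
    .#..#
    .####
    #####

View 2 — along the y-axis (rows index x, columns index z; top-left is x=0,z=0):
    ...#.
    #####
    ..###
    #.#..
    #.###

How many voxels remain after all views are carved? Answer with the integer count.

44 voxels

before carving: 125 voxels (5×5×5)
V1 x: intersect with YZ mask (16 set) -- 80 left
V2 y: intersect with XZ mask (15 set) -- 44 left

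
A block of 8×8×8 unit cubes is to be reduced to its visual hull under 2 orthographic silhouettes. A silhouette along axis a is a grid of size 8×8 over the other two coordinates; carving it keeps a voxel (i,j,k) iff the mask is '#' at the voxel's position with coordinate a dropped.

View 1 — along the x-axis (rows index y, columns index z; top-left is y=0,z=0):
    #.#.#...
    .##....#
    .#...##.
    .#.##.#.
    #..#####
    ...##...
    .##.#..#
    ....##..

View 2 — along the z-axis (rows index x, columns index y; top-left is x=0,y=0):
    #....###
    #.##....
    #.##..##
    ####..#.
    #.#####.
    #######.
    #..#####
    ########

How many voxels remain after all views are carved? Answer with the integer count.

before carving: 512 voxels (8×8×8)
  1. axis=0 (YZ plane), |mask|=27  ⇒  voxels=216
  2. axis=2 (XY plane), |mask|=44  ⇒  voxels=149

voxel count = 149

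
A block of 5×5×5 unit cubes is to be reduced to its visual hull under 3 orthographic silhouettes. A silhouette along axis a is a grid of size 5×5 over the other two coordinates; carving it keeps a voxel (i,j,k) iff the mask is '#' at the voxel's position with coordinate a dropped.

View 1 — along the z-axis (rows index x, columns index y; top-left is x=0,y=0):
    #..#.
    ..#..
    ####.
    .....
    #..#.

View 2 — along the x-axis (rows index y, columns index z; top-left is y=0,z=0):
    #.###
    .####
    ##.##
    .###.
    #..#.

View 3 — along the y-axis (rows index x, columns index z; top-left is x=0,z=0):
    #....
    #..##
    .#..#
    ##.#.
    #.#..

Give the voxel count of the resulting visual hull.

remaining voxels: 13

before carving: 125 voxels (5×5×5)
carve view 1 (along z, XY-mask fill 9/25): 45 voxels remain
carve view 2 (along x, YZ-mask fill 17/25): 33 voxels remain
carve view 3 (along y, XZ-mask fill 11/25): 13 voxels remain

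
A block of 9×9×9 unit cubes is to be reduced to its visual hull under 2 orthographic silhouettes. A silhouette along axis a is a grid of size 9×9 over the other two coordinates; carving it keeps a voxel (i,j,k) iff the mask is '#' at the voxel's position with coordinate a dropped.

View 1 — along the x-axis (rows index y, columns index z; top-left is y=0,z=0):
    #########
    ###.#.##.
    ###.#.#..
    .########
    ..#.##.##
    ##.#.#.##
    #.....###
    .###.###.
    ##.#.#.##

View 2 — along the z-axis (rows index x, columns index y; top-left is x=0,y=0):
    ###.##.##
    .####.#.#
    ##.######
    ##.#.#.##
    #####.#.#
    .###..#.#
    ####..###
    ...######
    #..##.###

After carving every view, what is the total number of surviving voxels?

full grid |V| = 729
carve view 1 (along x, YZ-mask fill 55/81): 495 voxels remain
carve view 2 (along z, XY-mask fill 58/81): 357 voxels remain

357 voxels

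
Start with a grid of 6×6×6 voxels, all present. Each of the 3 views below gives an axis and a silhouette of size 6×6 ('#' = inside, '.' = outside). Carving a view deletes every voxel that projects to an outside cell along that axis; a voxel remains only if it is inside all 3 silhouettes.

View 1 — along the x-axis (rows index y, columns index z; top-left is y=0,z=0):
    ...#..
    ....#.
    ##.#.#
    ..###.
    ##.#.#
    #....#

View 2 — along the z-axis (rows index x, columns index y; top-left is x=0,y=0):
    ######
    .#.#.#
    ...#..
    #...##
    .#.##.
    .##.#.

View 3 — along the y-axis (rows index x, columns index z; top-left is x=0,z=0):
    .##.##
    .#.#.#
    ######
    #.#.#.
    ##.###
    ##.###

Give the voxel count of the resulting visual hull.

initial block: 6^3 = 216
after view 1 [x-axis, 15 of 36 cells solid] → remaining = 90
after view 2 [z-axis, 19 of 36 cells solid] → remaining = 48
after view 3 [y-axis, 26 of 36 cells solid] → remaining = 31

voxel count = 31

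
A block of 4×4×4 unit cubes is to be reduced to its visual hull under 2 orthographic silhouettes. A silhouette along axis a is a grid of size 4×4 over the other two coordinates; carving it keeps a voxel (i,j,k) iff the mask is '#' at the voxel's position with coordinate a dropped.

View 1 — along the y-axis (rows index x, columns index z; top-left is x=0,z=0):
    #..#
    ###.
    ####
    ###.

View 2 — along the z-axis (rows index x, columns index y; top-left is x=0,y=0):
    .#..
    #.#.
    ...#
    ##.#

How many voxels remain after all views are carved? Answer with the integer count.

21 voxels

before carving: 64 voxels (4×4×4)
  1. axis=1 (XZ plane), |mask|=12  ⇒  voxels=48
  2. axis=2 (XY plane), |mask|=7  ⇒  voxels=21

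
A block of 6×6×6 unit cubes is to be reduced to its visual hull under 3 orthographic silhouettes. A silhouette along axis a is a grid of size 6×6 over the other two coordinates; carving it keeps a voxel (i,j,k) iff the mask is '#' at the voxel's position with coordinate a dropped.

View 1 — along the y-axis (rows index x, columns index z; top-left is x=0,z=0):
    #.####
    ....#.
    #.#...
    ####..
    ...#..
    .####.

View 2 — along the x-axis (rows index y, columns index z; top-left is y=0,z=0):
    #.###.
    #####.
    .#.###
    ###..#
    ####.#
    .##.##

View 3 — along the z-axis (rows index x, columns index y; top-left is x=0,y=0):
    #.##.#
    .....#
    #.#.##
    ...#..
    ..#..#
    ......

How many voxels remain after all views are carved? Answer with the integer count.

|visual hull| = 23

start: 6×6×6 = 216 voxels
[1] y-view keeps 17 columns → grid now 102
[2] x-view keeps 26 columns → grid now 74
[3] z-view keeps 12 columns → grid now 23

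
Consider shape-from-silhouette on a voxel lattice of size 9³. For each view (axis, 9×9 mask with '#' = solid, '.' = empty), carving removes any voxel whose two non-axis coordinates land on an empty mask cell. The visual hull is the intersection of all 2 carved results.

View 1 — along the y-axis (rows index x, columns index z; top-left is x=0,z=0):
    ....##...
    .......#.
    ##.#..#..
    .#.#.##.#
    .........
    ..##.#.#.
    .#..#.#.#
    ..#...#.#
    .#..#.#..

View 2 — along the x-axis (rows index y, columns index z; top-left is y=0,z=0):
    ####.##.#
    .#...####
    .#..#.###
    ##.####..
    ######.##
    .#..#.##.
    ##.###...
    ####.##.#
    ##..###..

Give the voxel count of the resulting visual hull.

start: 9×9×9 = 729 voxels
carve view 1 (along y, XZ-mask fill 26/81): 234 voxels remain
carve view 2 (along x, YZ-mask fill 52/81): 160 voxels remain

voxel count = 160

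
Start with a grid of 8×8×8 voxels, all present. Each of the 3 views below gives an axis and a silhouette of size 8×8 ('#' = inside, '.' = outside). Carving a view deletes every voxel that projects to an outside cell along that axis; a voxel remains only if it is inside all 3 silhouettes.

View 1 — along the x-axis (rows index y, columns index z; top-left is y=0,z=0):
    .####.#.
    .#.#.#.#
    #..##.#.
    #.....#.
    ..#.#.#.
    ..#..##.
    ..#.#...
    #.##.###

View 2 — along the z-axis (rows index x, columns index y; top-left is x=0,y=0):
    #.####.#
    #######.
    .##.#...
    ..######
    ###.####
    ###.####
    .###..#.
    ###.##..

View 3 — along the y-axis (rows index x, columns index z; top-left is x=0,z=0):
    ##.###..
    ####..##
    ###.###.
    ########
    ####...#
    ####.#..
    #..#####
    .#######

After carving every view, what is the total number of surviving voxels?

start: 8×8×8 = 512 voxels
  1. axis=0 (YZ plane), |mask|=29  ⇒  voxels=232
  2. axis=2 (XY plane), |mask|=45  ⇒  voxels=162
  3. axis=1 (XZ plane), |mask|=48  ⇒  voxels=116

voxel count = 116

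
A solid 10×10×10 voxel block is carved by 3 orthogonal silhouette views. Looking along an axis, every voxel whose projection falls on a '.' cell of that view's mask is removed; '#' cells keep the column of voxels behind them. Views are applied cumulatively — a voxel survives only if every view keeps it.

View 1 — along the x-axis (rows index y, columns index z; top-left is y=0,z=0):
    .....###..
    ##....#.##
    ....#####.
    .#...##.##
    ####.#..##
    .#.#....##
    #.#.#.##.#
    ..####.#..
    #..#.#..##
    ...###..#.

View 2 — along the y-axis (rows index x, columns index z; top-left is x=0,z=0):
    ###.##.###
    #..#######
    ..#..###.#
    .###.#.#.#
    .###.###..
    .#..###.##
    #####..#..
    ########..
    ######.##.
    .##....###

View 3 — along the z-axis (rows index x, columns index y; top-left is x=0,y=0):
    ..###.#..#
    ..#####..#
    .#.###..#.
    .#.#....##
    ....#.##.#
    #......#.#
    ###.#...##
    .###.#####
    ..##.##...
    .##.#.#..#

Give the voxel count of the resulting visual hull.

remaining voxels: 157

before carving: 1000 voxels (10×10×10)
  1. axis=0 (YZ plane), |mask|=49  ⇒  voxels=490
  2. axis=1 (XZ plane), |mask|=66  ⇒  voxels=318
  3. axis=2 (XY plane), |mask|=50  ⇒  voxels=157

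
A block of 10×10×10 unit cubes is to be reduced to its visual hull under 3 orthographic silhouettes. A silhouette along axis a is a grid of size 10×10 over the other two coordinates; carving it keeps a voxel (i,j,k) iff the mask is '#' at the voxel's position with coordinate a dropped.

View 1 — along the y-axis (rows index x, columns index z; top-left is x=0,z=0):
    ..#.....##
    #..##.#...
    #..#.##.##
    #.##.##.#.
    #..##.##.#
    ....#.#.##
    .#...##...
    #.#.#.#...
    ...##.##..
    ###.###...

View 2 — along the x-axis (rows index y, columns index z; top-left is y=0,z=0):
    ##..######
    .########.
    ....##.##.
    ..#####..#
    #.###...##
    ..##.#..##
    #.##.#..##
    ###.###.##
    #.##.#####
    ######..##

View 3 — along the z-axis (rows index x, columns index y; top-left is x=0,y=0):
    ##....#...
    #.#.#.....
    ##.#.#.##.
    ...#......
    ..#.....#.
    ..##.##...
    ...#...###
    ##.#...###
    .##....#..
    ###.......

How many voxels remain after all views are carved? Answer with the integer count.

110 voxels

before carving: 1000 voxels (10×10×10)
after view 1 [y-axis, 46 of 100 cells solid] → remaining = 460
after view 2 [x-axis, 67 of 100 cells solid] → remaining = 310
after view 3 [z-axis, 35 of 100 cells solid] → remaining = 110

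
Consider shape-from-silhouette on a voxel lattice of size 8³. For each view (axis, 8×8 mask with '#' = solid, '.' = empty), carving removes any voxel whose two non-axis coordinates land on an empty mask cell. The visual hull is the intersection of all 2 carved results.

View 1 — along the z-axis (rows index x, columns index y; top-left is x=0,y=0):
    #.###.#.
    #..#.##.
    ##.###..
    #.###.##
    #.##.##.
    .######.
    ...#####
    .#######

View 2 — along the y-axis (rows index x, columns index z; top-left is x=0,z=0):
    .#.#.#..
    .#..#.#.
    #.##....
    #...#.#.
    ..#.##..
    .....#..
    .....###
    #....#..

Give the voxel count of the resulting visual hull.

full grid |V| = 512
step 1: project along z, AND mask (43/64) → |grid| = 344
step 2: project along y, AND mask (21/64) → |grid| = 110

remaining voxels: 110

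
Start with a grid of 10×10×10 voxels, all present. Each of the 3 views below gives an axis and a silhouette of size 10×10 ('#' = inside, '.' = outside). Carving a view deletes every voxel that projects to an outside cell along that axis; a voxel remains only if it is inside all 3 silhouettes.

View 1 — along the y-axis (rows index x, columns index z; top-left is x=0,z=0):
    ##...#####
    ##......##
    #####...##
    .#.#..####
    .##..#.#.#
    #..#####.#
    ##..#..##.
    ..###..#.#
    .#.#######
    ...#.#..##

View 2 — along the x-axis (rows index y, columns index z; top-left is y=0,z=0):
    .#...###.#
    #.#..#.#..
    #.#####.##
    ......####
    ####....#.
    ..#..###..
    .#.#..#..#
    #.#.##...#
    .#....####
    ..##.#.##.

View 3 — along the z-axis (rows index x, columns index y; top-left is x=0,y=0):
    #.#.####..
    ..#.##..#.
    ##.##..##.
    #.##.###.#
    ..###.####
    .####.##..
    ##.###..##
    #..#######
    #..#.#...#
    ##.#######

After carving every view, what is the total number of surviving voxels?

remaining voxels: 176

before carving: 1000 voxels (10×10×10)
V1 y: intersect with XZ mask (58 set) -- 580 left
V2 x: intersect with YZ mask (49 set) -- 285 left
V3 z: intersect with XY mask (64 set) -- 176 left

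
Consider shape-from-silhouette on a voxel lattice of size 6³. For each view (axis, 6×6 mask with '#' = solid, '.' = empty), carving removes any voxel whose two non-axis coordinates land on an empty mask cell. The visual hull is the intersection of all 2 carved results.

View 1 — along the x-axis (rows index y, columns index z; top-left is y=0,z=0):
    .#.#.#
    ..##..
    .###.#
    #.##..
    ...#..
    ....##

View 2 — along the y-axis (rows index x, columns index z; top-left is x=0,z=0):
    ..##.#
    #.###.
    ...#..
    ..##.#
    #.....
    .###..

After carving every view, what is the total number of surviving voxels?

48 voxels

before carving: 216 voxels (6×6×6)
[1] x-view keeps 15 columns → grid now 90
[2] y-view keeps 15 columns → grid now 48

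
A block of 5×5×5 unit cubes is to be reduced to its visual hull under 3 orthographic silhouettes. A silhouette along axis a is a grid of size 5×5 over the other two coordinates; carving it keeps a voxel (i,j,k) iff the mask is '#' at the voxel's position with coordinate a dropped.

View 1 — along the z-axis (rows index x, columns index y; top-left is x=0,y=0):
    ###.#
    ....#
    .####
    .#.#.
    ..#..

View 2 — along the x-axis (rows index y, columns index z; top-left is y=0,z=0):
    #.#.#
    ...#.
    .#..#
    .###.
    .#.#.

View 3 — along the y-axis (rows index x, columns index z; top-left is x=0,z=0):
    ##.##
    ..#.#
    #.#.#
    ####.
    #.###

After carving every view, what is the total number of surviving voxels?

start: 5×5×5 = 125 voxels
[1] z-view keeps 12 columns → grid now 60
[2] x-view keeps 11 columns → grid now 24
[3] y-view keeps 17 columns → grid now 14

voxel count = 14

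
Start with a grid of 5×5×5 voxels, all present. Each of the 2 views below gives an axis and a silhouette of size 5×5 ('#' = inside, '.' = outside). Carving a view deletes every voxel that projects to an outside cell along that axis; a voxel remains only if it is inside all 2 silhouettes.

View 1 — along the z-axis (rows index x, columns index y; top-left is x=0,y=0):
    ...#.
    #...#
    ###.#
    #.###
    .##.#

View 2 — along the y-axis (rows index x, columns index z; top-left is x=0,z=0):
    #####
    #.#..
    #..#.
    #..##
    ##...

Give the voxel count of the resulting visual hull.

35 voxels

initial block: 5^3 = 125
step 1: project along z, AND mask (14/25) → |grid| = 70
step 2: project along y, AND mask (14/25) → |grid| = 35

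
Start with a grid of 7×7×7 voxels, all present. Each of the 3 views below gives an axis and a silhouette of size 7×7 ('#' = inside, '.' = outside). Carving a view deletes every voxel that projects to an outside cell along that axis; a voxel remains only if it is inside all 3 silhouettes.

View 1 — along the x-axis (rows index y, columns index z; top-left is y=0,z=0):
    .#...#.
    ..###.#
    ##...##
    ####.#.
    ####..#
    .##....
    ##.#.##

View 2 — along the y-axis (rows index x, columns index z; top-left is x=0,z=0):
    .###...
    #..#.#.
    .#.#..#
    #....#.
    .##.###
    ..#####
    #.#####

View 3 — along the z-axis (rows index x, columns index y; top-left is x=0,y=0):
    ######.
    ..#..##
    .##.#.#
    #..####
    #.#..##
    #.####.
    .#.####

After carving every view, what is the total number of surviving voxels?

initial block: 7^3 = 343
step 1: project along x, AND mask (27/49) → |grid| = 189
step 2: project along y, AND mask (27/49) → |grid| = 105
step 3: project along z, AND mask (32/49) → |grid| = 70

|visual hull| = 70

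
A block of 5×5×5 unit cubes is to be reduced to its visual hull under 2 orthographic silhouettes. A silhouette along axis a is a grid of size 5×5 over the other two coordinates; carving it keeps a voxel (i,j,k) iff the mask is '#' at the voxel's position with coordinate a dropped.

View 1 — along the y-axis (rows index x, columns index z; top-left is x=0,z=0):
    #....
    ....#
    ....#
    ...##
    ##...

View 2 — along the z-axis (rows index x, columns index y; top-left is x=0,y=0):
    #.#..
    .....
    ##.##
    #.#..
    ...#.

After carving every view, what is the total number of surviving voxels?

|visual hull| = 12

initial block: 5^3 = 125
[1] y-view keeps 7 columns → grid now 35
[2] z-view keeps 9 columns → grid now 12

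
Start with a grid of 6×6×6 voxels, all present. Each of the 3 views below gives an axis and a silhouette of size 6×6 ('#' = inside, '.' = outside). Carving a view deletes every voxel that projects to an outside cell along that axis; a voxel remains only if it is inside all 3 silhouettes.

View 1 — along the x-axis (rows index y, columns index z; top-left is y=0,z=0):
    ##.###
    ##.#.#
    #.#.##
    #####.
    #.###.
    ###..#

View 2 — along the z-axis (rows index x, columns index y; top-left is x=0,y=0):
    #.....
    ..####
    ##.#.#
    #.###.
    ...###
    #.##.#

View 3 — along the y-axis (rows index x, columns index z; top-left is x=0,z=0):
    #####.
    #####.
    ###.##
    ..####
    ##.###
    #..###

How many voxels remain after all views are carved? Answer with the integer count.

start: 6×6×6 = 216 voxels
carve view 1 (along x, YZ-mask fill 26/36): 156 voxels remain
carve view 2 (along z, XY-mask fill 20/36): 89 voxels remain
carve view 3 (along y, XZ-mask fill 28/36): 68 voxels remain

remaining voxels: 68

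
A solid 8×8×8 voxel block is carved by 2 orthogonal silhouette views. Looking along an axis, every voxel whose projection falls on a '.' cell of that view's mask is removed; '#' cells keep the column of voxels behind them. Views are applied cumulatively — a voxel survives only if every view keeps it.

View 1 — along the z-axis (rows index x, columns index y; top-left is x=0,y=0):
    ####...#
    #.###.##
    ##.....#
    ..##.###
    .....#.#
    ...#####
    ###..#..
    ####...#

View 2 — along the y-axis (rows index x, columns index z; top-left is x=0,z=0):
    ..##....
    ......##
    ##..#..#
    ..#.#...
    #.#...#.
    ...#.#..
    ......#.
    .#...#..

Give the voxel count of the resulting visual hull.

remaining voxels: 74

before carving: 512 voxels (8×8×8)
V1 z: intersect with XY mask (35 set) -- 280 left
V2 y: intersect with XZ mask (18 set) -- 74 left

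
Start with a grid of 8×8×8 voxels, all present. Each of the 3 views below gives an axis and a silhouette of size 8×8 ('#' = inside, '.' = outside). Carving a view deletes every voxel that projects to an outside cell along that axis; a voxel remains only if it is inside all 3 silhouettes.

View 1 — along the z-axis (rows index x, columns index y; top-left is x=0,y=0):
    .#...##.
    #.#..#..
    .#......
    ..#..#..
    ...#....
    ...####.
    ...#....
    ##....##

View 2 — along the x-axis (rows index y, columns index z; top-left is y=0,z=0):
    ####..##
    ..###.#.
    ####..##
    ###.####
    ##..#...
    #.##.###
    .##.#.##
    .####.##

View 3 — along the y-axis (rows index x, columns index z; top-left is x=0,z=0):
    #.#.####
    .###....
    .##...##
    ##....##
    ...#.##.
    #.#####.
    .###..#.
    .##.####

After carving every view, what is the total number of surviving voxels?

66 voxels

start: 8×8×8 = 512 voxels
[1] z-view keeps 19 columns → grid now 152
[2] x-view keeps 43 columns → grid now 105
[3] y-view keeps 36 columns → grid now 66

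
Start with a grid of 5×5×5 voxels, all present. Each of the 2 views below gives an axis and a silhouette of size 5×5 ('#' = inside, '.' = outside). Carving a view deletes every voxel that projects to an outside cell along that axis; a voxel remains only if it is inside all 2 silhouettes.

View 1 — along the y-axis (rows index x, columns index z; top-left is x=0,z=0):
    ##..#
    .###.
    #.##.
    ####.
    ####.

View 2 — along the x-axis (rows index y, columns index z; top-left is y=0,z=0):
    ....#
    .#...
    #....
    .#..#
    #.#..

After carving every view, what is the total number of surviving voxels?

remaining voxels: 22

full grid |V| = 125
  1. axis=1 (XZ plane), |mask|=17  ⇒  voxels=85
  2. axis=0 (YZ plane), |mask|=7  ⇒  voxels=22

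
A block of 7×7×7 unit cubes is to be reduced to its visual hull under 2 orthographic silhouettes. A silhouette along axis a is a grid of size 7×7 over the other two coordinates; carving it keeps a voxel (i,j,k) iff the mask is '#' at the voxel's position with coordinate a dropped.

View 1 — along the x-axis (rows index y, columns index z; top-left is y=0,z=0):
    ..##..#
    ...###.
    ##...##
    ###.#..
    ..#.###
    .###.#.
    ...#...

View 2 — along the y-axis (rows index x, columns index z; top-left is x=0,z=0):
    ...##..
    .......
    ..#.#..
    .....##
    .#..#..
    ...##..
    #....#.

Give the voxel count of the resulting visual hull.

start: 7×7×7 = 343 voxels
[1] x-view keeps 23 columns → grid now 161
[2] y-view keeps 12 columns → grid now 40

40 voxels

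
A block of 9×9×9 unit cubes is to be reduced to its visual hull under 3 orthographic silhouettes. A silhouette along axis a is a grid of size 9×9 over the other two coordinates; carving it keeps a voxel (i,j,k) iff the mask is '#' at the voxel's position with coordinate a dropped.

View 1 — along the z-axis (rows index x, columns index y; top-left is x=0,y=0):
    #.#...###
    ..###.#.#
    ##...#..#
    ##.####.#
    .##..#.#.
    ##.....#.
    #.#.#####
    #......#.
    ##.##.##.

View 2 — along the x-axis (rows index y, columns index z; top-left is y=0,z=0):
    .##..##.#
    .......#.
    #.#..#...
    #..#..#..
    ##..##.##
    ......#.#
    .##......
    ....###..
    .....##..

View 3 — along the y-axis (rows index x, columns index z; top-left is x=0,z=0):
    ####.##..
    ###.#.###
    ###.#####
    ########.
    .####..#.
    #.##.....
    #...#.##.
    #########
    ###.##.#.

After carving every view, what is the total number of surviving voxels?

remaining voxels: 88

initial block: 9^3 = 729
after view 1 [z-axis, 43 of 81 cells solid] → remaining = 387
after view 2 [x-axis, 27 of 81 cells solid] → remaining = 131
after view 3 [y-axis, 56 of 81 cells solid] → remaining = 88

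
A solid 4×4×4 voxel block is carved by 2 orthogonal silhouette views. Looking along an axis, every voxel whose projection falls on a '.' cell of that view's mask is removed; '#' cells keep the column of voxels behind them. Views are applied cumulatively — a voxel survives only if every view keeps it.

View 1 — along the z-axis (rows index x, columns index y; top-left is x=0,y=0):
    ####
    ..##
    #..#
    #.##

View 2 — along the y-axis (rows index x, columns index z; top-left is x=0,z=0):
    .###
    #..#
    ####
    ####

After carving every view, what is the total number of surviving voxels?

voxel count = 36

full grid |V| = 64
V1 z: intersect with XY mask (11 set) -- 44 left
V2 y: intersect with XZ mask (13 set) -- 36 left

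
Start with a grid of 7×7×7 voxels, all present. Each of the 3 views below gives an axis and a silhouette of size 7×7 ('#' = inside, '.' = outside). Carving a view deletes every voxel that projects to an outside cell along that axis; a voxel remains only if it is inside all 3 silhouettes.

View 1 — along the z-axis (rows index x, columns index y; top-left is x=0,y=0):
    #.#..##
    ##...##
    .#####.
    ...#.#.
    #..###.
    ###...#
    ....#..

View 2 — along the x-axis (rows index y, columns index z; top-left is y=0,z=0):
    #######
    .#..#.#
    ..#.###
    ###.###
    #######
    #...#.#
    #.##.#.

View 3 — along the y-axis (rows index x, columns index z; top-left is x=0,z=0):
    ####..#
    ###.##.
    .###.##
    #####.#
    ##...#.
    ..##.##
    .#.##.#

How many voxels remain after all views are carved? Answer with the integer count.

voxel count = 72

before carving: 343 voxels (7×7×7)
[1] z-view keeps 24 columns → grid now 168
[2] x-view keeps 34 columns → grid now 115
[3] y-view keeps 32 columns → grid now 72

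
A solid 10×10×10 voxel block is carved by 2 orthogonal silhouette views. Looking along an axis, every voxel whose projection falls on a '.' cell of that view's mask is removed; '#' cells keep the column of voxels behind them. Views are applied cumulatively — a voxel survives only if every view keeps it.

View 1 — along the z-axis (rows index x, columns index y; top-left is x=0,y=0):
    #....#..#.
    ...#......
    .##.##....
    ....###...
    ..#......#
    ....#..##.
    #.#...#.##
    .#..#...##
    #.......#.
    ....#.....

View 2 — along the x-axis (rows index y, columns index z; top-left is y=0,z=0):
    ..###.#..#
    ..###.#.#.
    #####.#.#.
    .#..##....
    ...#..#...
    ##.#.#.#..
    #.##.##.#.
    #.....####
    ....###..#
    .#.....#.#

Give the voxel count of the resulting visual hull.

start: 10×10×10 = 1000 voxels
step 1: project along z, AND mask (28/100) → |grid| = 280
step 2: project along x, AND mask (45/100) → |grid| = 120

120 voxels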